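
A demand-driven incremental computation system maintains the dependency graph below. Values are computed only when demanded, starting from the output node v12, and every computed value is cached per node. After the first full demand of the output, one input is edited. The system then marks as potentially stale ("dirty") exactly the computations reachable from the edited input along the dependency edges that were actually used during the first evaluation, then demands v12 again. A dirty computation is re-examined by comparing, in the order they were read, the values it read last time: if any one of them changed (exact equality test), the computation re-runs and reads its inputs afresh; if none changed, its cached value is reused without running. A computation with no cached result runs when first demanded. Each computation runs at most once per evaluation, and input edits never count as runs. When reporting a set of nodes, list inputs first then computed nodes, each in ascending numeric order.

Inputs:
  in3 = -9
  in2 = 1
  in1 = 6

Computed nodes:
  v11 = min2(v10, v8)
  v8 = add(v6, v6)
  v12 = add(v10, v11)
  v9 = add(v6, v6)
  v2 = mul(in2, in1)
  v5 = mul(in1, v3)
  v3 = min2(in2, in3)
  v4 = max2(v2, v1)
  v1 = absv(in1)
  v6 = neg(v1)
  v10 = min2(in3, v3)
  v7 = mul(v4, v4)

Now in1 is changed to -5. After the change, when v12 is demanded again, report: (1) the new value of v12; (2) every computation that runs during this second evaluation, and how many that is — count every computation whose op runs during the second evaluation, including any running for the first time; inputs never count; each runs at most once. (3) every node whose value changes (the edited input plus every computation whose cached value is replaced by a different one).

First evaluation (everything demanded from the output):
  v1 = absv(6) = 6
  v3 = min2(1, -9) = -9
  v6 = neg(6) = -6
  v8 = add(-6, -6) = -12
  v10 = min2(-9, -9) = -9
  v11 = min2(-9, -12) = -12
  v12 = add(-9, -12) = -21

Propagation after the edit:
  v1: runs — in1 6->-5; result 5.
  v6: runs — v1 6->5; result -5.
  v8: runs — v6 -6->-5; v6 -6->-5; result -10.
  v11: runs — v8 -12->-10; result -10.
  v12: runs — v11 -12->-10; result -19.

New value of v12: -19.
Computations that run: v1, v6, v8, v11, v12 — 5 in total.
Values that change: in1, v1, v6, v8, v11, v12.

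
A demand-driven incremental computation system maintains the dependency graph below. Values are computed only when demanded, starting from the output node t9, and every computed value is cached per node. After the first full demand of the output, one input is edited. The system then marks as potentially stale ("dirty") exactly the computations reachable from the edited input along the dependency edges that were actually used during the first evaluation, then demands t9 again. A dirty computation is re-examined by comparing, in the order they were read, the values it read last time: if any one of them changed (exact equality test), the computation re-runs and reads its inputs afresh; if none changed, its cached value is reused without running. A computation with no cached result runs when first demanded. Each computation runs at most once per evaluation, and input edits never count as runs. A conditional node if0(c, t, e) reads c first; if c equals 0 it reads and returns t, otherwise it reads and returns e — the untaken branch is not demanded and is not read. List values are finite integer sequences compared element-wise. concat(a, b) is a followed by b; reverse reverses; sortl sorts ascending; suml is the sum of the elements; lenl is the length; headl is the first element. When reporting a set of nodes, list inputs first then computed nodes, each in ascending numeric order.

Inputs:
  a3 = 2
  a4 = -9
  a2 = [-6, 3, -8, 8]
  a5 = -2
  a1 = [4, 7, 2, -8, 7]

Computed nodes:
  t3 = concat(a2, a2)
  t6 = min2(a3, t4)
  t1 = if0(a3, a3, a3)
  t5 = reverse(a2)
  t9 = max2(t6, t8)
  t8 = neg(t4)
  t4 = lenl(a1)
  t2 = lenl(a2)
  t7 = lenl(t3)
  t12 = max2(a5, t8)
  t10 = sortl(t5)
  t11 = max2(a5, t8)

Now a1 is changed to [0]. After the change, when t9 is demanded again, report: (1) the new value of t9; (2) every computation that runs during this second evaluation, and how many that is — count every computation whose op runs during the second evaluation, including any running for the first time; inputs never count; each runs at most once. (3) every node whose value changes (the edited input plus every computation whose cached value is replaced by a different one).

New value of t9: 1.
Computations that run: t4, t6, t8, t9 — 4 in total.
Values that change: a1, t4, t6, t8, t9.

First evaluation (everything demanded from the output):
  t4 = lenl([4, 7, 2, -8, 7]) = 5
  t6 = min2(2, 5) = 2
  t8 = neg(5) = -5
  t9 = max2(2, -5) = 2

Propagation after the edit:
  t4: runs — a1 [4, 7, 2, -8, 7]->[0]; result 1.
  t6: runs — t4 5->1; result 1.
  t8: runs — t4 5->1; result -1.
  t9: runs — t6 2->1; t8 -5->-1; result 1.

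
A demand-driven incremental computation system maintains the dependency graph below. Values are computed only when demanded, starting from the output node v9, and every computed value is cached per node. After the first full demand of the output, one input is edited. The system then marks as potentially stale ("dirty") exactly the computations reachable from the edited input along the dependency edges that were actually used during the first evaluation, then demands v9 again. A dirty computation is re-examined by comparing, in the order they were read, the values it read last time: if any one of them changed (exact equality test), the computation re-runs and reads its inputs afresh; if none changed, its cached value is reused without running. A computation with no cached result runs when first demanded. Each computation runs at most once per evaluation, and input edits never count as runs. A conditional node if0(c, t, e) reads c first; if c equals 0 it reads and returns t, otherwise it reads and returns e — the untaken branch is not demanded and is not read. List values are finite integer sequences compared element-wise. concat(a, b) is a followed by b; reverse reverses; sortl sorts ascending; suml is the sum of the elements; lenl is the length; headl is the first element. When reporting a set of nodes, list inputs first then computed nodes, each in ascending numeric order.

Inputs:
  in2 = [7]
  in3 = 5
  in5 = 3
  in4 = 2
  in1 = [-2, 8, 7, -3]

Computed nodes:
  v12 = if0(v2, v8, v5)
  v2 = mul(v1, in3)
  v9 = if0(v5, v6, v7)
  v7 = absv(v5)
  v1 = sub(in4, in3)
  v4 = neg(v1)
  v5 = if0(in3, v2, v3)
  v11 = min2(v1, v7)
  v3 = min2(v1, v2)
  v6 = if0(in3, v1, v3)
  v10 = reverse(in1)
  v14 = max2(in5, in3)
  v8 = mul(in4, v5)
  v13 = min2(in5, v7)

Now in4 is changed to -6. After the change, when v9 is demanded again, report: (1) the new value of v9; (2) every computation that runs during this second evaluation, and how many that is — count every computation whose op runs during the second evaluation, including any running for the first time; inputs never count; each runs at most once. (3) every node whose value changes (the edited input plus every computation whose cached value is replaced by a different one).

New value of v9: 55.
Computations that run: v1, v2, v3, v5, v7, v9 — 6 in total.
Values that change: in4, v1, v2, v3, v5, v7, v9.

First evaluation (everything demanded from the output):
  v1 = sub(2, 5) = -3
  v2 = mul(-3, 5) = -15
  v3 = min2(-3, -15) = -15
  v5 = if0(in3=5 -> else branch v3) = -15
  v7 = absv(-15) = 15
  v9 = if0(v5=-15 -> else branch v7) = 15

Propagation after the edit:
  v1: runs — in4 2->-6; result -11.
  v2: runs — v1 -3->-11; result -55.
  v3: runs — v1 -3->-11; v2 -15->-55; result -55.
  v5: runs — v3 -15->-55; result -55.
  v7: runs — v5 -15->-55; result 55.
  v9: runs — v5 -15->-55; v7 15->55; result 55.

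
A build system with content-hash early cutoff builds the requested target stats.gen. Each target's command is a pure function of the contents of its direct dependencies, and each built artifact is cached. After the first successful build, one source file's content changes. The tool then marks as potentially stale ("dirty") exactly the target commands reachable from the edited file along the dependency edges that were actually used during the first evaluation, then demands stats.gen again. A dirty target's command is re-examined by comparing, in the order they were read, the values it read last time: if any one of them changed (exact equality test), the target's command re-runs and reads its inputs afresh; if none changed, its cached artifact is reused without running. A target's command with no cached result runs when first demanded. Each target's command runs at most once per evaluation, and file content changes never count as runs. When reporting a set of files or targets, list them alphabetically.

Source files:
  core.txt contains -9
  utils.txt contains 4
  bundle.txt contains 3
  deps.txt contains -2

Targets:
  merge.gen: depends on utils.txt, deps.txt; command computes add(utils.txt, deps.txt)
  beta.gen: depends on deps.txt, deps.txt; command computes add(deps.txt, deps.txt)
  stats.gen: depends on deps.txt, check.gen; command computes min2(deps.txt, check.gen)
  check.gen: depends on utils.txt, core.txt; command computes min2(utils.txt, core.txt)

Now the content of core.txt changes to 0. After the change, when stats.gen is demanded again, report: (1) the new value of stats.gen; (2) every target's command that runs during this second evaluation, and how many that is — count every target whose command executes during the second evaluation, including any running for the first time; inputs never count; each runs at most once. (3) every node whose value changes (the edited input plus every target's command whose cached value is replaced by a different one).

First evaluation (everything demanded from the output):
  check.gen = min2(4, -9) = -9
  stats.gen = min2(-2, -9) = -9

Propagation after the edit:
  check.gen: runs — core.txt -9->0; result 0.
  stats.gen: runs — check.gen -9->0; result -2.

New value of stats.gen: -2.
Target commands that run: check.gen, stats.gen — 2 in total.
Values that change: check.gen, core.txt, stats.gen.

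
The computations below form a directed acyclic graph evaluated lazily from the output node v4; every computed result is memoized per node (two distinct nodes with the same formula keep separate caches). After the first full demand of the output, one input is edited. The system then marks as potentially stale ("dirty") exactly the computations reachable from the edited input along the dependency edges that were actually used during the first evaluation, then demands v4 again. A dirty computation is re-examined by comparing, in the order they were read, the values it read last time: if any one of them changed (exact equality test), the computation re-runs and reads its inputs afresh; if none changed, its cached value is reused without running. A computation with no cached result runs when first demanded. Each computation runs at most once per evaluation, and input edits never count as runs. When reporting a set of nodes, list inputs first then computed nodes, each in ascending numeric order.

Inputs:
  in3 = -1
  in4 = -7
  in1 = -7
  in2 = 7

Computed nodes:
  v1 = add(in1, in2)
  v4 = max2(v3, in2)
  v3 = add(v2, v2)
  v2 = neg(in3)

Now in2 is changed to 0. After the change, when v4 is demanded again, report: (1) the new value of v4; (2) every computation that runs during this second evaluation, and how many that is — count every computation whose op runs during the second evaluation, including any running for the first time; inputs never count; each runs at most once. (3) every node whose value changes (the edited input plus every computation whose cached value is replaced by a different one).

Demanding v4 again yields 2.
1 computations run: v4.
The nodes whose values change: in2, v4.

First demand of the output computes:
  v2 = neg(-1) = 1
  v3 = add(1, 1) = 2
  v4 = max2(2, 7) = 7

After the edit, cleaning proceeds:
  v4: a read changed (in2 7->0) — executes, giving 2.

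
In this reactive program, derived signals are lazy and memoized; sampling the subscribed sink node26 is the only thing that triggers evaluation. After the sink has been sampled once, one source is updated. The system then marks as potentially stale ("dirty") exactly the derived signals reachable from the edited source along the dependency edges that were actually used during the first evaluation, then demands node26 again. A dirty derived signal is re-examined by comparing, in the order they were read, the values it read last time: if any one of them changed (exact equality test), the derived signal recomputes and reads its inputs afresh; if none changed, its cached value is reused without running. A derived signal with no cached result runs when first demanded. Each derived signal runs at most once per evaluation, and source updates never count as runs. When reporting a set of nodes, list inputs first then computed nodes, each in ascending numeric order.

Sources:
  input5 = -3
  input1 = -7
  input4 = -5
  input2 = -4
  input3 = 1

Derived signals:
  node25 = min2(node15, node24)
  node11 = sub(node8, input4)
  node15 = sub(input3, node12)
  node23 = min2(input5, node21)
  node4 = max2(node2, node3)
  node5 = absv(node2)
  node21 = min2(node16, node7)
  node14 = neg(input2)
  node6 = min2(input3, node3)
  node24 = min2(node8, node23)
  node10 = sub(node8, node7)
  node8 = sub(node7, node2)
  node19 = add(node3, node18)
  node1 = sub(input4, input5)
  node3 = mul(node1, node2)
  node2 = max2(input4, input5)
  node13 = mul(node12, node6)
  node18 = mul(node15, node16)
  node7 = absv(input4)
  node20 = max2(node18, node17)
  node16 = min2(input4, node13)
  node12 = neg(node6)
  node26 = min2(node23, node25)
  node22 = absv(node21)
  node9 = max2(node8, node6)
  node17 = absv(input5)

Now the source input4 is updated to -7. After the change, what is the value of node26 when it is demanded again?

First demand of the output computes:
  node1 = sub(-5, -3) = -2
  node2 = max2(-5, -3) = -3
  node3 = mul(-2, -3) = 6
  node6 = min2(1, 6) = 1
  node7 = absv(-5) = 5
  node8 = sub(5, -3) = 8
  node12 = neg(1) = -1
  node13 = mul(-1, 1) = -1
  node15 = sub(1, -1) = 2
  node16 = min2(-5, -1) = -5
  node21 = min2(-5, 5) = -5
  node23 = min2(-3, -5) = -5
  node24 = min2(8, -5) = -5
  node25 = min2(2, -5) = -5
  node26 = min2(-5, -5) = -5

After the edit, cleaning proceeds:
  node1: a read changed (input4 -5->-7) — executes, giving -4.
  node2: a read changed (input4 -5->-7) — executes, giving -3 — identical to its old value.
  node3: a read changed (node1 -2->-4) — executes, giving 12.
  node6: a read changed (node3 6->12) — executes, giving 1 — identical to its old value.
  node7: a read changed (input4 -5->-7) — executes, giving 7.
  node8: a read changed (node7 5->7) — executes, giving 10.
  node12: dirty, but its reads are unchanged (node6 unchanged); cached -1 stands.
  node13: dirty, but its reads are unchanged (node12 unchanged, node6 unchanged); cached -1 stands.
  node15: dirty, but its reads are unchanged (input3 unchanged, node12 unchanged); cached 2 stands.
  node16: a read changed (input4 -5->-7) — executes, giving -7.
  node21: a read changed (node16 -5->-7; node7 5->7) — executes, giving -7.
  node23: a read changed (node21 -5->-7) — executes, giving -7.
  node24: a read changed (node8 8->10; node23 -5->-7) — executes, giving -7.
  node25: a read changed (node24 -5->-7) — executes, giving -7.
  node26: a read changed (node23 -5->-7; node25 -5->-7) — executes, giving -7.

Note where the cutoff bites: node12 is checked, finds nothing changed, and keeps its cache.

Demanding node26 again yields -7.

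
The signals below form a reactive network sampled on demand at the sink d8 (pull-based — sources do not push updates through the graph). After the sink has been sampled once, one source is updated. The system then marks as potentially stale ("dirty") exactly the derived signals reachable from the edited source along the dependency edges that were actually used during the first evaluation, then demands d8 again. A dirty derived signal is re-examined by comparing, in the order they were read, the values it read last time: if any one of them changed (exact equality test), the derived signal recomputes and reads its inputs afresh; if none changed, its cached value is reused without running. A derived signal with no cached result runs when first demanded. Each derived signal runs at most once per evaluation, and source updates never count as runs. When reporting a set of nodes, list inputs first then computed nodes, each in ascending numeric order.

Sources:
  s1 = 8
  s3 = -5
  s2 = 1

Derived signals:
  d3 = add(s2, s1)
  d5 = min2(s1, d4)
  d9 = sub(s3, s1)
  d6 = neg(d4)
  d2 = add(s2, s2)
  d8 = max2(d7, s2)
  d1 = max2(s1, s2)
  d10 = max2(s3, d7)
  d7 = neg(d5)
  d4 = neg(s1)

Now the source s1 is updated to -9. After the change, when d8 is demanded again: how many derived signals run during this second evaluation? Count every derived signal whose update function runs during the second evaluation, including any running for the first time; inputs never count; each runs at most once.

Initial pass — values computed on the first demand:
  d4 = neg(8) = -8
  d5 = min2(8, -8) = -8
  d7 = neg(-8) = 8
  d8 = max2(8, 1) = 8

Second demand — change propagation:
  d4: re-runs because s1 8->-9; new result 9.
  d5: re-runs because s1 8->-9; d4 -8->9; new result -9.
  d7: re-runs because d5 -8->-9; new result 9.
  d8: re-runs because d7 8->9; new result 9.

Run set: d4, d5, d7, d8 (4 run).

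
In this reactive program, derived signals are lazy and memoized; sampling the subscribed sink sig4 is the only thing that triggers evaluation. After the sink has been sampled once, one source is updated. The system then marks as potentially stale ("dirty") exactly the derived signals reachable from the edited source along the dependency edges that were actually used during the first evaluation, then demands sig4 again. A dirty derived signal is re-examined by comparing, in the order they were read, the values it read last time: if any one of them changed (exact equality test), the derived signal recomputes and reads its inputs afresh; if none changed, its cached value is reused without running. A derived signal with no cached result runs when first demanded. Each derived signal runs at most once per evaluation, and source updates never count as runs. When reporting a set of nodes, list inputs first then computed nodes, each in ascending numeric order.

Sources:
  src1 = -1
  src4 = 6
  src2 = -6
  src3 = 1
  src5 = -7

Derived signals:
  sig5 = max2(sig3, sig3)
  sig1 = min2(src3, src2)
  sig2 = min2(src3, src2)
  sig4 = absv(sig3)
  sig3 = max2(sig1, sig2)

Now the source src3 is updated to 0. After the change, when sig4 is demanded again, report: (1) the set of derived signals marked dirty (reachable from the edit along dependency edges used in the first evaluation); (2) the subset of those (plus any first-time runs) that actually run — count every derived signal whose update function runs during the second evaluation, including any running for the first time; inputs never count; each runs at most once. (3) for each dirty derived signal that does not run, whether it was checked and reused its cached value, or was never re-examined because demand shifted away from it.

The edit dirties: sig1, sig2, sig3, sig4.
2 derived signals run: sig1, sig2.
Cache hits after checking: sig3, sig4.
Note where the cutoff bites: sig3 is checked, finds nothing changed, and keeps its cache.

First demand of the output computes:
  sig1 = min2(1, -6) = -6
  sig2 = min2(1, -6) = -6
  sig3 = max2(-6, -6) = -6
  sig4 = absv(-6) = 6

After the edit, cleaning proceeds:
  sig1: a read changed (src3 1->0) — executes, giving -6 — identical to its old value.
  sig2: a read changed (src3 1->0) — executes, giving -6 — identical to its old value.
  sig3: dirty, but its reads are unchanged (sig1 unchanged, sig2 unchanged); cached -6 stands.
  sig4: dirty, but its reads are unchanged (sig3 unchanged); cached 6 stands.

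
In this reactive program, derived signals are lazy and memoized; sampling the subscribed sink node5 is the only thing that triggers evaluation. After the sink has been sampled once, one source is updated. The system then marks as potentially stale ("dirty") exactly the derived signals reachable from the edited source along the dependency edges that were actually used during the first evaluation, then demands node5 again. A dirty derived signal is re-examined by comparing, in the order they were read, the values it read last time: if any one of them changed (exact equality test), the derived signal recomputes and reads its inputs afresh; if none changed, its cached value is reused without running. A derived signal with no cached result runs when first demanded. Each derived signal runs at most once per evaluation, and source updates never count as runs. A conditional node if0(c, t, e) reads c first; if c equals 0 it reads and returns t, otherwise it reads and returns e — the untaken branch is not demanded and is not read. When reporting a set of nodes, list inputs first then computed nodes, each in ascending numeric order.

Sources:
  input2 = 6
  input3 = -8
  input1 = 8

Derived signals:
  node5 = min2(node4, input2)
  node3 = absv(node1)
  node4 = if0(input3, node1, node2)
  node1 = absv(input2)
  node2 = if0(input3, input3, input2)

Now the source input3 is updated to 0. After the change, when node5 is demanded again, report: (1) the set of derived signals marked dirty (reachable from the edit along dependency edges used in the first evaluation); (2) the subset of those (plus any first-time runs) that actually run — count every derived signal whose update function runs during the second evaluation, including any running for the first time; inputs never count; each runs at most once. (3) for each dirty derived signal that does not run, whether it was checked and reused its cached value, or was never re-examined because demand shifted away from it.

First demand of the output computes:
  node2 = if0(input3=-8 -> else branch input2) = 6
  node4 = if0(input3=-8 -> else branch node2) = 6
  node5 = min2(6, 6) = 6

After the edit, cleaning proceeds:
  node1: had never run; runs now, result 6.
  node2: stays stale; no demand reaches it after the flip.
  node4: a read changed (input3 -8->0) — executes, giving 6 — identical to its old value.
  node5: dirty, but its reads are unchanged (node4 unchanged, input2 unchanged); cached 6 stands.

Note the branch switch — demand abandons node2, which is never re-examined.

The edit dirties: node2, node4, node5.
2 derived signals run: node1, node4.
Cache hits after checking: node5.
Unvisited dirty nodes (no longer demanded): node2.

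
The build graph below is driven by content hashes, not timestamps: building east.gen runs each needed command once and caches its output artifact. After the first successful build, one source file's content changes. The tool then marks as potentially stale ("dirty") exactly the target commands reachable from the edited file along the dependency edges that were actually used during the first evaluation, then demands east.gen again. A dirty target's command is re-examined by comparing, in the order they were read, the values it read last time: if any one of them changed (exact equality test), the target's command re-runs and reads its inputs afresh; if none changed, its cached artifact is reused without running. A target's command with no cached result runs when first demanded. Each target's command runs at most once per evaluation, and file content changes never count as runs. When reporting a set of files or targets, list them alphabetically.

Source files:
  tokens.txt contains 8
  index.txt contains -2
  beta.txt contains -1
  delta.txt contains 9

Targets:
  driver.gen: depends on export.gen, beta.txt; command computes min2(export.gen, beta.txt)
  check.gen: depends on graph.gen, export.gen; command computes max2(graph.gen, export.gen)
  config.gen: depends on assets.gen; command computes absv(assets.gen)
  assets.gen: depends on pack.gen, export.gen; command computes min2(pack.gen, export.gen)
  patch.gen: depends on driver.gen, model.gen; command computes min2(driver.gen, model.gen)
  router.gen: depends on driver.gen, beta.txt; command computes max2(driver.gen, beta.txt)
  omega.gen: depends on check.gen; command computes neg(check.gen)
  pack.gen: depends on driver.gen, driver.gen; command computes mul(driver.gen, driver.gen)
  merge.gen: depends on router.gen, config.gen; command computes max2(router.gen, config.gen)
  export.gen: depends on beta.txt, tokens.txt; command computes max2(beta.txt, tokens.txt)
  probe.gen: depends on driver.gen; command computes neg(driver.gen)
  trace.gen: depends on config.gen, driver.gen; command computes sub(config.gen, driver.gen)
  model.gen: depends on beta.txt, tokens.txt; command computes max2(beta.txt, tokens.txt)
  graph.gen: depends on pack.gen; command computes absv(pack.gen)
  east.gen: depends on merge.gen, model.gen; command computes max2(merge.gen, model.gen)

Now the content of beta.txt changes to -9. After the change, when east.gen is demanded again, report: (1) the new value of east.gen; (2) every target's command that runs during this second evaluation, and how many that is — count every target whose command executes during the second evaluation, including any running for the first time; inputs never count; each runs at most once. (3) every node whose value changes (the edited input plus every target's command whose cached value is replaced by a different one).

east.gen now evaluates to 8.
Run set: assets.gen, config.gen, driver.gen, east.gen, export.gen, merge.gen, model.gen, pack.gen, router.gen (9 run).
Changed values: assets.gen, beta.txt, config.gen, driver.gen, merge.gen, pack.gen, router.gen.

Initial pass — values computed on the first demand:
  export.gen = max2(-1, 8) = 8
  driver.gen = min2(8, -1) = -1
  model.gen = max2(-1, 8) = 8
  pack.gen = mul(-1, -1) = 1
  assets.gen = min2(1, 8) = 1
  config.gen = absv(1) = 1
  router.gen = max2(-1, -1) = -1
  merge.gen = max2(-1, 1) = 1
  east.gen = max2(1, 8) = 8

Second demand — change propagation:
  export.gen: re-runs because beta.txt -1->-9; new result 8 (unchanged).
  driver.gen: re-runs because beta.txt -1->-9; new result -9.
  model.gen: re-runs because beta.txt -1->-9; new result 8 (unchanged).
  pack.gen: re-runs because driver.gen -1->-9; driver.gen -1->-9; new result 81.
  assets.gen: re-runs because pack.gen 1->81; new result 8.
  config.gen: re-runs because assets.gen 1->8; new result 8.
  router.gen: re-runs because driver.gen -1->-9; beta.txt -1->-9; new result -9.
  merge.gen: re-runs because router.gen -1->-9; config.gen 1->8; new result 8.
  east.gen: re-runs because merge.gen 1->8; new result 8 (unchanged).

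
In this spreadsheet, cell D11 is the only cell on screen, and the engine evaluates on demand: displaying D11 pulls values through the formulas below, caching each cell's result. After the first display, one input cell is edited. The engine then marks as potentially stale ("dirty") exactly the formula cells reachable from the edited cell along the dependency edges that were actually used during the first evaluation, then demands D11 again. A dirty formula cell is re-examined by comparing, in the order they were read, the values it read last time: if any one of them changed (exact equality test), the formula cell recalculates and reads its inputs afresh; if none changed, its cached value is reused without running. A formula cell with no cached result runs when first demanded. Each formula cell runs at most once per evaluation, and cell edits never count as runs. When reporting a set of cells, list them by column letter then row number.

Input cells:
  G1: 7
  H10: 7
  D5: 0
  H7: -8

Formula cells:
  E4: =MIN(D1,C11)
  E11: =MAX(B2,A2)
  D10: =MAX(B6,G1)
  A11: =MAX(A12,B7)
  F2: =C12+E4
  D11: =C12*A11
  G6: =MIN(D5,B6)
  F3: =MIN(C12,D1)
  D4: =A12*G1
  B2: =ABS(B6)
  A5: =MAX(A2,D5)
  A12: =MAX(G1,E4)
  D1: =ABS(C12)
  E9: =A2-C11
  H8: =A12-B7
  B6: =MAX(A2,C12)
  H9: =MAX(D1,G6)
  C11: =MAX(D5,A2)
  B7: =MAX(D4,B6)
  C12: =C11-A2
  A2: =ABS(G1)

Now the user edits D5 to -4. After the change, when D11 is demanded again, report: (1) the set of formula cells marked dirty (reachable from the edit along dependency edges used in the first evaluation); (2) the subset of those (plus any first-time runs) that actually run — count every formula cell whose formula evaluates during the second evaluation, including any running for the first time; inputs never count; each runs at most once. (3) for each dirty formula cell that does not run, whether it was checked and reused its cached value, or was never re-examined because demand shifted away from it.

Dirty set: A11, A12, B6, B7, C11, C12, D1, D4, D11, E4.
Run set: C11 (1 run).
Re-examined without running (cache reused): A11, A12, B6, B7, C12, D1, D4, D11, E4.
The important point: C11 recomputes to an identical value, and the output ends up unchanged.

Initial pass — values computed on the first demand:
  A2 = ABS(7) = 7
  C11 = MAX(0, 7) = 7
  C12 = 7 - 7 = 0
  B6 = MAX(7, 0) = 7
  D1 = ABS(0) = 0
  E4 = MIN(0, 7) = 0
  A12 = MAX(7, 0) = 7
  D4 = 7 * 7 = 49
  B7 = MAX(49, 7) = 49
  A11 = MAX(7, 49) = 49
  D11 = 0 * 49 = 0

Second demand — change propagation:
  C11: re-runs because D5 0->-4; new result 7 (unchanged).
  C12: re-examined; everything it read last time is the same (C11 unchanged, A2 unchanged) — cache 0 kept, no run.
  B6: re-examined; everything it read last time is the same (A2 unchanged, C12 unchanged) — cache 7 kept, no run.
  D1: re-examined; everything it read last time is the same (C12 unchanged) — cache 0 kept, no run.
  E4: re-examined; everything it read last time is the same (D1 unchanged, C11 unchanged) — cache 0 kept, no run.
  A12: re-examined; everything it read last time is the same (G1 unchanged, E4 unchanged) — cache 7 kept, no run.
  D4: re-examined; everything it read last time is the same (A12 unchanged, G1 unchanged) — cache 49 kept, no run.
  B7: re-examined; everything it read last time is the same (D4 unchanged, B6 unchanged) — cache 49 kept, no run.
  A11: re-examined; everything it read last time is the same (A12 unchanged, B7 unchanged) — cache 49 kept, no run.
  D11: re-examined; everything it read last time is the same (C12 unchanged, A11 unchanged) — cache 0 kept, no run.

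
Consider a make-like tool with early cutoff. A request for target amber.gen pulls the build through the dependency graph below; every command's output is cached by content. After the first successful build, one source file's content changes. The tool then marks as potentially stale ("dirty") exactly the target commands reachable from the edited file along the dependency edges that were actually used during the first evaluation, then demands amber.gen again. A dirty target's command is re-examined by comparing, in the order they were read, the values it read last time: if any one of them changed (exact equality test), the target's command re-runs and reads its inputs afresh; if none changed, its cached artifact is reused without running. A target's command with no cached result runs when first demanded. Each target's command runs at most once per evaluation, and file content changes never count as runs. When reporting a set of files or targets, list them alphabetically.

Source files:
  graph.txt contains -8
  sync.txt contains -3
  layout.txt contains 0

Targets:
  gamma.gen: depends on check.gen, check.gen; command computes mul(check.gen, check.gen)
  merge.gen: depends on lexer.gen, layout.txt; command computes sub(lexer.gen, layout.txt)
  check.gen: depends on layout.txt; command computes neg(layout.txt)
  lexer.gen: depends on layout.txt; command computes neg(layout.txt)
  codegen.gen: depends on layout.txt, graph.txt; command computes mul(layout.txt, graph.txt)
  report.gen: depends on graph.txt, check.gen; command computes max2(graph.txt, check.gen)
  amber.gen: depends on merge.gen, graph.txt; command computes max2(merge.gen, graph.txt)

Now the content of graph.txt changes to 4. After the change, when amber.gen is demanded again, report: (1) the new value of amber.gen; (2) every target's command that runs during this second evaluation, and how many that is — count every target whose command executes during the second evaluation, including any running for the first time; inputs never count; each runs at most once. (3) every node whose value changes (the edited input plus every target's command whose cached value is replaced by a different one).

First demand of the output computes:
  lexer.gen = neg(0) = 0
  merge.gen = sub(0, 0) = 0
  amber.gen = max2(0, -8) = 0

After the edit, cleaning proceeds:
  amber.gen: a read changed (graph.txt -8->4) — executes, giving 4.

Demanding amber.gen again yields 4.
1 target commands run: amber.gen.
The nodes whose values change: amber.gen, graph.txt.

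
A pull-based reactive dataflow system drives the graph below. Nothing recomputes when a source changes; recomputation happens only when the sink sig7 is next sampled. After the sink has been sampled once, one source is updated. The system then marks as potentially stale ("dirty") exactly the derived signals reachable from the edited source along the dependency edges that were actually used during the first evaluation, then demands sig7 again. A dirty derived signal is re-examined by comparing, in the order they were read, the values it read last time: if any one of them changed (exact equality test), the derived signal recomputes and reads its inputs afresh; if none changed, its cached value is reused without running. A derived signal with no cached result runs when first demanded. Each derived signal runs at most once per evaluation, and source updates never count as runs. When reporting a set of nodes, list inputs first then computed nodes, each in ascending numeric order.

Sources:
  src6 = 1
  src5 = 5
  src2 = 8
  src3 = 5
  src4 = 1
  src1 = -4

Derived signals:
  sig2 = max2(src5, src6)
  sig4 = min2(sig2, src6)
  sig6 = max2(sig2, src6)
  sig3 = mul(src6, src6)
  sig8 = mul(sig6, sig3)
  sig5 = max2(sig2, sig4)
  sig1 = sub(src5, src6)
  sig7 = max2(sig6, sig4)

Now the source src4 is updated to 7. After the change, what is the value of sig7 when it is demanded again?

New value of sig7: 5.
Key observation: src4 is never demanded by the output, so the edit triggers no recomputation at all.

First evaluation (everything demanded from the output):
  sig2 = max2(5, 1) = 5
  sig4 = min2(5, 1) = 1
  sig6 = max2(5, 1) = 5
  sig7 = max2(5, 1) = 5

Propagation after the edit:
  src4 feeds no computation that the output demands — nothing is marked dirty and nothing runs.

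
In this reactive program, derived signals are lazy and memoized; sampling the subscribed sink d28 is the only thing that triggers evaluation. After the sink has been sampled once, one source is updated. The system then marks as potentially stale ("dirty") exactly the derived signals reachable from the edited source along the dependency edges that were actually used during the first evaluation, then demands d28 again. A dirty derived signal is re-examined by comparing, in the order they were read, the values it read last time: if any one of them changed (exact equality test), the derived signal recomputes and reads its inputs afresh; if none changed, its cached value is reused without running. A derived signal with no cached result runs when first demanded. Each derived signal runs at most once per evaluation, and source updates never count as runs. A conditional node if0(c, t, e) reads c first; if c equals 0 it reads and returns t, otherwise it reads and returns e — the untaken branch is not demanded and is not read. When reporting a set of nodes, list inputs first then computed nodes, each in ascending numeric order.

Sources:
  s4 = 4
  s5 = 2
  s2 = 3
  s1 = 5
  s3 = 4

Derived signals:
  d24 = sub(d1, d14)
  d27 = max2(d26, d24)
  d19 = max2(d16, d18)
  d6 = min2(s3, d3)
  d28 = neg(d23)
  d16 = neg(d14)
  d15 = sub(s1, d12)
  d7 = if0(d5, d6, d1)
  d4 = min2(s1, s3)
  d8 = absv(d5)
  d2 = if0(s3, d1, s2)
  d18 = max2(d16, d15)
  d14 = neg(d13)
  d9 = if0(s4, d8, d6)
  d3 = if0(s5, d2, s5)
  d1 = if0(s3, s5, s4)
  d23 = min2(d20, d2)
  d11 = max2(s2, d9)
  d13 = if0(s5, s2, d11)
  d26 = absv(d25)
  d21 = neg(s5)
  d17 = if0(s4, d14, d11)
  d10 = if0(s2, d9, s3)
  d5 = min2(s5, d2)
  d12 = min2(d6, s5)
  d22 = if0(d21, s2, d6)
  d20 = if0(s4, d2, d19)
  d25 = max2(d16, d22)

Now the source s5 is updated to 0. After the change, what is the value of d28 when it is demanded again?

First demand of the output computes:
  d2 = if0(s3=4 -> else branch s2) = 3
  d3 = if0(s5=2 -> else branch s5) = 2
  d6 = min2(4, 2) = 2
  d9 = if0(s4=4 -> else branch d6) = 2
  d11 = max2(3, 2) = 3
  d12 = min2(2, 2) = 2
  d13 = if0(s5=2 -> else branch d11) = 3
  d14 = neg(3) = -3
  d15 = sub(5, 2) = 3
  d16 = neg(-3) = 3
  d18 = max2(3, 3) = 3
  d19 = max2(3, 3) = 3
  d20 = if0(s4=4 -> else branch d19) = 3
  d23 = min2(3, 3) = 3
  d28 = neg(3) = -3

After the edit, cleaning proceeds:
  d3: a read changed (s5 2->0; s5 2->0) — executes, giving 3.
  d6: a read changed (d3 2->3) — executes, giving 3.
  d9: stays stale; no demand reaches it after the flip.
  d11: stays stale; no demand reaches it after the flip.
  d12: a read changed (d6 2->3; s5 2->0) — executes, giving 0.
  d13: a read changed (s5 2->0) — executes, giving 3 — identical to its old value.
  d14: dirty, but its reads are unchanged (d13 unchanged); cached -3 stands.
  d15: a read changed (d12 2->0) — executes, giving 5.
  d16: dirty, but its reads are unchanged (d14 unchanged); cached 3 stands.
  d18: a read changed (d15 3->5) — executes, giving 5.
  d19: a read changed (d18 3->5) — executes, giving 5.
  d20: a read changed (d19 3->5) — executes, giving 5.
  d23: a read changed (d20 3->5) — executes, giving 3 — identical to its old value.
  d28: dirty, but its reads are unchanged (d23 unchanged); cached -3 stands.

Note the branch switch — demand abandons d9, d11, which are never re-examined.

Demanding d28 again yields -3.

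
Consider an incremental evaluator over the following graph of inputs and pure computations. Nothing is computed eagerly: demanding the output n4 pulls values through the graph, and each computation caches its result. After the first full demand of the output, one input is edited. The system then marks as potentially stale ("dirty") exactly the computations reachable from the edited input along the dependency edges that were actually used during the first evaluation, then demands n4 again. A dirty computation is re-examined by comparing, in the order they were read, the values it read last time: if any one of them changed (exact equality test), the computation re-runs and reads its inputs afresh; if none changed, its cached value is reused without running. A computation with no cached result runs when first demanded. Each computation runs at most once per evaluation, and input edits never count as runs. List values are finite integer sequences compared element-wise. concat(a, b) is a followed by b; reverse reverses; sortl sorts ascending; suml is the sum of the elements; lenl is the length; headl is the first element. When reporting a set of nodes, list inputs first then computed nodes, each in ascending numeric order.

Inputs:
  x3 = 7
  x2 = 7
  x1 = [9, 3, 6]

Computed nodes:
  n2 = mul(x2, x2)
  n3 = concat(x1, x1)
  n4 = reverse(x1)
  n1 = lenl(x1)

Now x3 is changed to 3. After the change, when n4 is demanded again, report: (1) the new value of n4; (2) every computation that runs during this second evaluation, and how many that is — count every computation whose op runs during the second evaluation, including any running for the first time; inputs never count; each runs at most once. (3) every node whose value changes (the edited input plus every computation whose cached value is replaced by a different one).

Initial pass — values computed on the first demand:
  n4 = reverse([9, 3, 6]) = [6, 3, 9]

Second demand — change propagation:
  no demanded computation ever read x3, so the edit dirties nothing and nothing runs.

The important point: nothing the output needs ever reads x3, so the edit is invisible to it.

n4 now evaluates to [6, 3, 9].
Run set: none (0 run).
Changed values: x3.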